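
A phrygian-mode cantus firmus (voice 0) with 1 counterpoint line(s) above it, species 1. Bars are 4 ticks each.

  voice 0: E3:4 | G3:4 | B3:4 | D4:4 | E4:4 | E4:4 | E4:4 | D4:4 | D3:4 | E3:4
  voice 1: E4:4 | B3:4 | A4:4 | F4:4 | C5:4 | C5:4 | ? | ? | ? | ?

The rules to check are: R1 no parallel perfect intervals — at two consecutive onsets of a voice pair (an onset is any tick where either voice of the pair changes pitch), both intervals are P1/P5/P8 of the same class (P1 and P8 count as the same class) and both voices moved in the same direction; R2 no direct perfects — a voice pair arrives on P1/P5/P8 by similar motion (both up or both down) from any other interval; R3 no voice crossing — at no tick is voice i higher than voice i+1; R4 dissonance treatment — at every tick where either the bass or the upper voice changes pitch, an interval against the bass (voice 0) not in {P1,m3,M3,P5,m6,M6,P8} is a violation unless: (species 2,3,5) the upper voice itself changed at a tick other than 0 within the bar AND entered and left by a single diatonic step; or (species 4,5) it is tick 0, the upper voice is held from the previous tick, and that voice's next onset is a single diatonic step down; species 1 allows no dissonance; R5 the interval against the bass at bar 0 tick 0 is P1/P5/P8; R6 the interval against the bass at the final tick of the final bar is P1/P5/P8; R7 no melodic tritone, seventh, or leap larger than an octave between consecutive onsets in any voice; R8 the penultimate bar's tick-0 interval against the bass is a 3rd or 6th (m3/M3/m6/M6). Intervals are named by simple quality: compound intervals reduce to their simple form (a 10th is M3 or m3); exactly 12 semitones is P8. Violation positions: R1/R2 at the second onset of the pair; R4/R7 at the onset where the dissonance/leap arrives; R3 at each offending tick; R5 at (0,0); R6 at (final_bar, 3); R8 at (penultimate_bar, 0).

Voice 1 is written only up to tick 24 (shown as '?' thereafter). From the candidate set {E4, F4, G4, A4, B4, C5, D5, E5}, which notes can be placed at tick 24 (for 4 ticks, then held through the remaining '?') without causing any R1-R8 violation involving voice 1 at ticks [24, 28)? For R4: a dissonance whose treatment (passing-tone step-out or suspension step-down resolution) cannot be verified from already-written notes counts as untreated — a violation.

E4: legal
F4: violates R4
G4: legal
A4: violates R4
B4: legal
C5: legal
D5: violates R4
E5: legal

{B4, C5, E4, E5, G4}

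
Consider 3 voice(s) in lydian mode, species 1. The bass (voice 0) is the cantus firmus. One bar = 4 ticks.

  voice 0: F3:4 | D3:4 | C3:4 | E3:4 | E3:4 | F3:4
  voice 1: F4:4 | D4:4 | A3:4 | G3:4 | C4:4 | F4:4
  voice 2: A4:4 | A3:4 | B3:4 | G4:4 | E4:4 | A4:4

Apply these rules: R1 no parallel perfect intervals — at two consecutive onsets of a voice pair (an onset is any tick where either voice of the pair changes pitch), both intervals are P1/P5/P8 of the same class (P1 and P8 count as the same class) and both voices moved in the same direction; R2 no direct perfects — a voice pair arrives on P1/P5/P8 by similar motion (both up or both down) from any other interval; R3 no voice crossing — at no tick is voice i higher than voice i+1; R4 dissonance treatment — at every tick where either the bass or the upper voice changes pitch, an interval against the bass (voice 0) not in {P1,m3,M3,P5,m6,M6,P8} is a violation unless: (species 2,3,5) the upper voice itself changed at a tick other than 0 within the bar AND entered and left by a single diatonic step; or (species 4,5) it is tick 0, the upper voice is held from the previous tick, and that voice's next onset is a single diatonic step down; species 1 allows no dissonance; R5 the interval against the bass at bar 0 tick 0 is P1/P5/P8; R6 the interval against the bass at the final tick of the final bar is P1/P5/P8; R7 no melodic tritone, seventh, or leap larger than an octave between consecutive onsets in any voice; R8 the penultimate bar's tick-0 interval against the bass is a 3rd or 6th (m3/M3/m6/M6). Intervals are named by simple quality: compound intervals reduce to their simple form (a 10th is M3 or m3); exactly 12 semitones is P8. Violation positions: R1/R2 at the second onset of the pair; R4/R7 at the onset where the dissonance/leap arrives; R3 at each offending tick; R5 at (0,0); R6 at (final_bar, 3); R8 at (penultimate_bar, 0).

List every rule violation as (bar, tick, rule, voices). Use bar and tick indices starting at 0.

bar 0: v0=F3 v1=F4 v2=A4 downbeat M3
bar 1: v0=D3 v1=D4 v2=A3 downbeat P5
bar 2: v0=C3 v1=A3 v2=B3 downbeat M7
bar 3: v0=E3 v1=G3 v2=G4 downbeat m3
bar 4: v0=E3 v1=C4 v2=E4 downbeat P8
bar 5: v0=F3 v1=F4 v2=A4 downbeat M3
  -> R5 @ bar 0 tick 0 v(0, 2): opens on M3
  -> R1 @ bar 1 tick 0 v(0, 1): F3/F4 P8 -> D3/D4 P8 similar
  -> R2 @ bar 1 tick 0 v(0, 2): F3/A4 M3 -> D3/A3 P5 similar
  -> R3 @ bar 1 tick 0 v(1, 2): D4 above A3
  -> R3 @ bar 1 tick 1 v(1, 2): D4 above A3
  -> R3 @ bar 1 tick 2 v(1, 2): D4 above A3
  -> R3 @ bar 1 tick 3 v(1, 2): D4 above A3
  -> R4 @ bar 2 tick 0 v(0, 2): C3/B3 M7 untreated
  -> R8 @ bar 4 tick 0 v(0, 2): penult P8 not 3rd/6th
  -> R2 @ bar 5 tick 0 v(0, 1): E3/C4 m6 -> F3/F4 P8 similar
  -> R6 @ bar 5 tick 3 v(0, 2): closes on M3

(0, 0, R5, (0, 2))
(1, 0, R1, (0, 1))
(1, 0, R2, (0, 2))
(1, 0, R3, (1, 2))
(1, 1, R3, (1, 2))
(1, 2, R3, (1, 2))
(1, 3, R3, (1, 2))
(2, 0, R4, (0, 2))
(4, 0, R8, (0, 2))
(5, 0, R2, (0, 1))
(5, 3, R6, (0, 2))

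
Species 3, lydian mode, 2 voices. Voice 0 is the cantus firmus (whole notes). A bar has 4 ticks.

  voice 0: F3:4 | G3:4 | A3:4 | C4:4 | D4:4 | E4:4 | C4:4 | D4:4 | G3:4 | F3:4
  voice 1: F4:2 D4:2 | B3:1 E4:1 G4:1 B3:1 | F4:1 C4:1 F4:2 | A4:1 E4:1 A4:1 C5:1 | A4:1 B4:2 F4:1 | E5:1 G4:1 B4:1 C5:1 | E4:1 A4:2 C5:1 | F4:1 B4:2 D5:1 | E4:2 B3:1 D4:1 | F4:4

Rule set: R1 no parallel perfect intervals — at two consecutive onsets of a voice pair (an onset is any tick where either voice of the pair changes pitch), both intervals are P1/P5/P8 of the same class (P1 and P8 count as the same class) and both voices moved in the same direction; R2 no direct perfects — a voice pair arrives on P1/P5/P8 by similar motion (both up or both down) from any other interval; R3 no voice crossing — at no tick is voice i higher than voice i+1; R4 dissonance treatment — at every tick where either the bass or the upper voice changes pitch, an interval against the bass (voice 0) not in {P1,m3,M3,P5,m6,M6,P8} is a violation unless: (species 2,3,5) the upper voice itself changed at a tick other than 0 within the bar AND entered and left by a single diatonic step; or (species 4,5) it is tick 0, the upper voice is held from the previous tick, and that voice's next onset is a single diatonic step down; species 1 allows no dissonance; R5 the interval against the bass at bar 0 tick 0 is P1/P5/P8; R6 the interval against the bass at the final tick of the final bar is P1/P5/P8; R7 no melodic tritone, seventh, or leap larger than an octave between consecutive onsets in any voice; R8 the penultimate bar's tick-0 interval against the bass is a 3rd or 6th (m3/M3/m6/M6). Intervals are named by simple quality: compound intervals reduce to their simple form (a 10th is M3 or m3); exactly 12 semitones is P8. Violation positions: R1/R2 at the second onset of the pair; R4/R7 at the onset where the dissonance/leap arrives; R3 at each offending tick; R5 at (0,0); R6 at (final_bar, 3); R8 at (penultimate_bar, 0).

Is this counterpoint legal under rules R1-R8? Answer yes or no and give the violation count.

bar 0: v0=F3 v1=F4 (P8)
bar 1: v0=G3 v1=B3 (M3)
bar 2: v0=A3 v1=F4 (m6)
bar 3: v0=C4 v1=A4 (M6)
bar 4: v0=D4 v1=A4 (P5)
bar 5: v0=E4 v1=E5 (P8)
bar 6: v0=C4 v1=E4 (M3)
bar 7: v0=D4 v1=F4 (m3)
bar 8: v0=G3 v1=E4 (M6)
bar 9: v0=F3 v1=F4 (P8)
  R7 @ bar2.0: B3->F4 leap 6st
  R7 @ bar4.3: B4->F4 leap 6st
  R2 @ bar5.0: D4/F4 m3 -> E4/E5 P8 similar
  R7 @ bar5.0: F4->E5 leap 11st
  R7 @ bar7.1: F4->B4 leap 6st
  R7 @ bar8.0: D5->E4 leap 10st

No (6 violations)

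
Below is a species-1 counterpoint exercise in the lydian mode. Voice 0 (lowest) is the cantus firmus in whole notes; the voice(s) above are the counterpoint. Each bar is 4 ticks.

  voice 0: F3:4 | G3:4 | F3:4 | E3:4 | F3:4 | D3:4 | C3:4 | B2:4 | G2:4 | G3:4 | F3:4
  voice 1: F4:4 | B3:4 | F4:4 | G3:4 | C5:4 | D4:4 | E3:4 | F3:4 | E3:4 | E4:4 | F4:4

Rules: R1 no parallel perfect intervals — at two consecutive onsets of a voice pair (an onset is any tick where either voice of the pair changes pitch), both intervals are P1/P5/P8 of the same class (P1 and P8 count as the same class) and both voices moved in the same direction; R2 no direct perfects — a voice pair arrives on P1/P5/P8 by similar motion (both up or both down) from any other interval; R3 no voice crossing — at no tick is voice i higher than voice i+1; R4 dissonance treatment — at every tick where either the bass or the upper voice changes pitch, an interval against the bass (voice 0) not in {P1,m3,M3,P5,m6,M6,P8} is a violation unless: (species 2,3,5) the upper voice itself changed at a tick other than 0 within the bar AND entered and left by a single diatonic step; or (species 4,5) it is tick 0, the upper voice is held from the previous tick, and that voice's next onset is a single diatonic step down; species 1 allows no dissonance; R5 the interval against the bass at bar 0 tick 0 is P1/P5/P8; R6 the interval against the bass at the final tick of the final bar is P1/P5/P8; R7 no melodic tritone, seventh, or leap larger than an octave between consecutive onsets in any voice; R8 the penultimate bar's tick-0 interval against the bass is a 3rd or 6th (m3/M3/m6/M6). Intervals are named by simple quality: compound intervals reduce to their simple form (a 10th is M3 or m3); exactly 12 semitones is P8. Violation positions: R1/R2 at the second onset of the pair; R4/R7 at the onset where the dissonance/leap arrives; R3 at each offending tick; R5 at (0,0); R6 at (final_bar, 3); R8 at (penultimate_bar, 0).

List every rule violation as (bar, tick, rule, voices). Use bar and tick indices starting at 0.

(1, 0, R7, (1,))
(2, 0, R7, (1,))
(3, 0, R7, (1,))
(4, 0, R2, (0, 1))
(4, 0, R7, (1,))
(5, 0, R2, (0, 1))
(5, 0, R7, (1,))
(6, 0, R7, (1,))
(7, 0, R4, (0, 1))

bar 0: v0=F3 v1=F4 downbeat P8
bar 1: v0=G3 v1=B3 downbeat M3
bar 2: v0=F3 v1=F4 downbeat P8
bar 3: v0=E3 v1=G3 downbeat m3
bar 4: v0=F3 v1=C5 downbeat P5
bar 5: v0=D3 v1=D4 downbeat P8
bar 6: v0=C3 v1=E3 downbeat M3
bar 7: v0=B2 v1=F3 downbeat TT
bar 8: v0=G2 v1=E3 downbeat M6
bar 9: v0=G3 v1=E4 downbeat M6
bar 10: v0=F3 v1=F4 downbeat P8
  -> R7 @ bar 1 tick 0 v(1,): F4->B3 leap 6st
  -> R7 @ bar 2 tick 0 v(1,): B3->F4 leap 6st
  -> R7 @ bar 3 tick 0 v(1,): F4->G3 leap 10st
  -> R2 @ bar 4 tick 0 v(0, 1): E3/G3 m3 -> F3/C5 P5 similar
  -> R7 @ bar 4 tick 0 v(1,): G3->C5 leap 17st
  -> R2 @ bar 5 tick 0 v(0, 1): F3/C5 P5 -> D3/D4 P8 similar
  -> R7 @ bar 5 tick 0 v(1,): C5->D4 leap 10st
  -> R7 @ bar 6 tick 0 v(1,): D4->E3 leap 10st
  -> R4 @ bar 7 tick 0 v(0, 1): B2/F3 TT untreated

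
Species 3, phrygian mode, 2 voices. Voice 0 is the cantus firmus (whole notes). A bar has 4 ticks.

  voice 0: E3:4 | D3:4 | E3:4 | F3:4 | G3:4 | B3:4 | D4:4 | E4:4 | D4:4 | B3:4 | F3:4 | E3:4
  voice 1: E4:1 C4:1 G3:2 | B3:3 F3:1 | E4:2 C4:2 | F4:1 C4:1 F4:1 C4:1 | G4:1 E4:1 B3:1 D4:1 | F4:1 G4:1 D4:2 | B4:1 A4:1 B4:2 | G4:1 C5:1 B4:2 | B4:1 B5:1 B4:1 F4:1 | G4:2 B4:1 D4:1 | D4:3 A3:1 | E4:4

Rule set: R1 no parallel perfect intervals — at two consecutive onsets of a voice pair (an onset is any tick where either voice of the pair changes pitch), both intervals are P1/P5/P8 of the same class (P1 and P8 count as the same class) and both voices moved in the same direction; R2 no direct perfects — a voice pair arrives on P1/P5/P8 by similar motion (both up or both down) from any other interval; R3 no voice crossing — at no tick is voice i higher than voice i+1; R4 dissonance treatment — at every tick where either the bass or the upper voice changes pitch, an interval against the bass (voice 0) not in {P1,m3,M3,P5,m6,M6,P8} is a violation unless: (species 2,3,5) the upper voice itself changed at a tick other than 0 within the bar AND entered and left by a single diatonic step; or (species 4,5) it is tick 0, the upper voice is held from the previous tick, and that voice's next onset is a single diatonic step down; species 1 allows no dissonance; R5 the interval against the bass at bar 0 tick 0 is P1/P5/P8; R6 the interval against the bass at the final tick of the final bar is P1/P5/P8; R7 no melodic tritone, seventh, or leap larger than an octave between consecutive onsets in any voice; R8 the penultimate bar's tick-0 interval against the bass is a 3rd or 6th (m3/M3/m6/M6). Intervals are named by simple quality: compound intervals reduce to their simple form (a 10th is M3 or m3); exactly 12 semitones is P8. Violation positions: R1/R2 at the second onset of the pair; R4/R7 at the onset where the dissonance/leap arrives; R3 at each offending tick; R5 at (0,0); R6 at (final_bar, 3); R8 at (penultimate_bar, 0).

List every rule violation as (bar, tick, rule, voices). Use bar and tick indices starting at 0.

(1, 3, R7, (1,))
(2, 0, R2, (0, 1))
(2, 0, R7, (1,))
(3, 0, R2, (0, 1))
(4, 0, R2, (0, 1))
(5, 0, R4, (0, 1))
(8, 3, R7, (1,))
(10, 0, R7, (0,))

bar 0: v0=E3 v1=E4 downbeat P8
bar 1: v0=D3 v1=B3 downbeat M6
bar 2: v0=E3 v1=E4 downbeat P8
bar 3: v0=F3 v1=F4 downbeat P8
bar 4: v0=G3 v1=G4 downbeat P8
bar 5: v0=B3 v1=F4 downbeat TT
bar 6: v0=D4 v1=B4 downbeat M6
bar 7: v0=E4 v1=G4 downbeat m3
bar 8: v0=D4 v1=B4 downbeat M6
bar 9: v0=B3 v1=G4 downbeat m6
bar 10: v0=F3 v1=D4 downbeat M6
bar 11: v0=E3 v1=E4 downbeat P8
  -> R7 @ bar 1 tick 3 v(1,): B3->F3 leap 6st
  -> R2 @ bar 2 tick 0 v(0, 1): D3/F3 m3 -> E3/E4 P8 similar
  -> R7 @ bar 2 tick 0 v(1,): F3->E4 leap 11st
  -> R2 @ bar 3 tick 0 v(0, 1): E3/C4 m6 -> F3/F4 P8 similar
  -> R2 @ bar 4 tick 0 v(0, 1): F3/C4 P5 -> G3/G4 P8 similar
  -> R4 @ bar 5 tick 0 v(0, 1): B3/F4 TT untreated
  -> R7 @ bar 8 tick 3 v(1,): B4->F4 leap 6st
  -> R7 @ bar 10 tick 0 v(0,): B3->F3 leap 6st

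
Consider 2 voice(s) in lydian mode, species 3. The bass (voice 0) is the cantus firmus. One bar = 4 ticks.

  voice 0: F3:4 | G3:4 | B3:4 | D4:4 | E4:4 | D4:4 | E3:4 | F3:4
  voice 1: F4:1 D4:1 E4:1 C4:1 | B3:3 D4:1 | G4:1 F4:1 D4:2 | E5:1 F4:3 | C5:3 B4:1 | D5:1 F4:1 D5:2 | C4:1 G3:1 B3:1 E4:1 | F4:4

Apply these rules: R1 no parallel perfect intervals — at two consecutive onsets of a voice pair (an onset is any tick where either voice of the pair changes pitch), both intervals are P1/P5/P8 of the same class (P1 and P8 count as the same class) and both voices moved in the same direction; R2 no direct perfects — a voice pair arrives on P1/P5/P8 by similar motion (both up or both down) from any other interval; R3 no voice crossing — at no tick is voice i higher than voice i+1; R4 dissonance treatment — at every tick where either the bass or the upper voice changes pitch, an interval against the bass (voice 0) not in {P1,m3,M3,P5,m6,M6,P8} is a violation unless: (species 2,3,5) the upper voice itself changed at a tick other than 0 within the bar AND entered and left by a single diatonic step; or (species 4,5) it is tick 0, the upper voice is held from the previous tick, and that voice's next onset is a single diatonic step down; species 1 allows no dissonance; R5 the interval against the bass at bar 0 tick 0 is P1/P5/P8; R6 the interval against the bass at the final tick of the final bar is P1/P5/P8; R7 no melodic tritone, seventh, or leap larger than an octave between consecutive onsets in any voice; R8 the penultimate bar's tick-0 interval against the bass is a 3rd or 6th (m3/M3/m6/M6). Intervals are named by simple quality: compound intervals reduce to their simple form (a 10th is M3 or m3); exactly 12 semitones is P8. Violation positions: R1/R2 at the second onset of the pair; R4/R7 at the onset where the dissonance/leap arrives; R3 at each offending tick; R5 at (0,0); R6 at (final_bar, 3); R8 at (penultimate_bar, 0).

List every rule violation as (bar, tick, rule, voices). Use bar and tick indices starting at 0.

(0, 2, R4, (0, 1))
(2, 1, R4, (0, 1))
(3, 0, R4, (0, 1))
(3, 0, R7, (1,))
(3, 1, R7, (1,))
(6, 0, R7, (0,))
(6, 0, R7, (1,))
(7, 0, R1, (0, 1))

bar 0: v0=F3 v1=F4 downbeat P8
bar 1: v0=G3 v1=B3 downbeat M3
bar 2: v0=B3 v1=G4 downbeat m6
bar 3: v0=D4 v1=E5 downbeat M2
bar 4: v0=E4 v1=C5 downbeat m6
bar 5: v0=D4 v1=D5 downbeat P8
bar 6: v0=E3 v1=C4 downbeat m6
bar 7: v0=F3 v1=F4 downbeat P8
  -> R4 @ bar 0 tick 2 v(0, 1): F3/E4 M7 untreated
  -> R4 @ bar 2 tick 1 v(0, 1): B3/F4 TT untreated
  -> R4 @ bar 3 tick 0 v(0, 1): D4/E5 M2 untreated
  -> R7 @ bar 3 tick 0 v(1,): D4->E5 leap 14st
  -> R7 @ bar 3 tick 1 v(1,): E5->F4 leap 11st
  -> R7 @ bar 6 tick 0 v(0,): D4->E3 leap 10st
  -> R7 @ bar 6 tick 0 v(1,): D5->C4 leap 14st
  -> R1 @ bar 7 tick 0 v(0, 1): E3/E4 P8 -> F3/F4 P8 similar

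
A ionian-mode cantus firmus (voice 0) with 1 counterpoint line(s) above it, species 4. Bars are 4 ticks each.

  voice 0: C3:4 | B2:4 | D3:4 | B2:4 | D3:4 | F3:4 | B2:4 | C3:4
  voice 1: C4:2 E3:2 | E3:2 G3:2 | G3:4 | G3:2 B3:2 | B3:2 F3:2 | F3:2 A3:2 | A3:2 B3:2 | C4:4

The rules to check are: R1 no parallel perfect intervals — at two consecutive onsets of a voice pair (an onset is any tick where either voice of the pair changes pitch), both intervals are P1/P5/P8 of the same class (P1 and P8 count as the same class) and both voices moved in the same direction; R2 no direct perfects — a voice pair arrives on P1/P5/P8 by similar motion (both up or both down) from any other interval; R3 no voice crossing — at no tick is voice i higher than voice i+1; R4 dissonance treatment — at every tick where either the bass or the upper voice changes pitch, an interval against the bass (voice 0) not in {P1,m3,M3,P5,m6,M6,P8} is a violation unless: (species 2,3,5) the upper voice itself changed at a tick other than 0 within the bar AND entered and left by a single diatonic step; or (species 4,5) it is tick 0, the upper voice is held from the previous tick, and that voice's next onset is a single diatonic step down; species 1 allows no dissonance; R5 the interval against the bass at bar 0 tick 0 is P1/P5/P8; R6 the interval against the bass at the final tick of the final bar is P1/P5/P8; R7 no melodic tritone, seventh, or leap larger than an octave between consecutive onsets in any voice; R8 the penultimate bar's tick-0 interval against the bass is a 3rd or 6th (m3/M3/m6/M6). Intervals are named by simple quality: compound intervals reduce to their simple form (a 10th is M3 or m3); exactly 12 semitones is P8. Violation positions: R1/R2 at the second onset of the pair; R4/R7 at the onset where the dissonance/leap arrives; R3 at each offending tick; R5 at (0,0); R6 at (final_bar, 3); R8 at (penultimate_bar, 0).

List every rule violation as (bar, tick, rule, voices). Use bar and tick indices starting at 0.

(1, 0, R4, (0, 1))
(2, 0, R4, (0, 1))
(4, 2, R7, (1,))
(6, 0, R4, (0, 1))
(6, 0, R7, (0,))
(6, 0, R8, (0, 1))
(7, 0, R1, (0, 1))

bar 0: v0=C3 v1=C4 downbeat P8
bar 1: v0=B2 v1=E3 downbeat P4
bar 2: v0=D3 v1=G3 downbeat P4
bar 3: v0=B2 v1=G3 downbeat m6
bar 4: v0=D3 v1=B3 downbeat M6
bar 5: v0=F3 v1=F3 downbeat P1
bar 6: v0=B2 v1=A3 downbeat m7
bar 7: v0=C3 v1=C4 downbeat P8
  -> R4 @ bar 1 tick 0 v(0, 1): B2/E3 P4 untreated
  -> R4 @ bar 2 tick 0 v(0, 1): D3/G3 P4 untreated
  -> R7 @ bar 4 tick 2 v(1,): B3->F3 leap 6st
  -> R4 @ bar 6 tick 0 v(0, 1): B2/A3 m7 untreated
  -> R7 @ bar 6 tick 0 v(0,): F3->B2 leap 6st
  -> R8 @ bar 6 tick 0 v(0, 1): penult m7 not 3rd/6th
  -> R1 @ bar 7 tick 0 v(0, 1): B2/B3 P8 -> C3/C4 P8 similar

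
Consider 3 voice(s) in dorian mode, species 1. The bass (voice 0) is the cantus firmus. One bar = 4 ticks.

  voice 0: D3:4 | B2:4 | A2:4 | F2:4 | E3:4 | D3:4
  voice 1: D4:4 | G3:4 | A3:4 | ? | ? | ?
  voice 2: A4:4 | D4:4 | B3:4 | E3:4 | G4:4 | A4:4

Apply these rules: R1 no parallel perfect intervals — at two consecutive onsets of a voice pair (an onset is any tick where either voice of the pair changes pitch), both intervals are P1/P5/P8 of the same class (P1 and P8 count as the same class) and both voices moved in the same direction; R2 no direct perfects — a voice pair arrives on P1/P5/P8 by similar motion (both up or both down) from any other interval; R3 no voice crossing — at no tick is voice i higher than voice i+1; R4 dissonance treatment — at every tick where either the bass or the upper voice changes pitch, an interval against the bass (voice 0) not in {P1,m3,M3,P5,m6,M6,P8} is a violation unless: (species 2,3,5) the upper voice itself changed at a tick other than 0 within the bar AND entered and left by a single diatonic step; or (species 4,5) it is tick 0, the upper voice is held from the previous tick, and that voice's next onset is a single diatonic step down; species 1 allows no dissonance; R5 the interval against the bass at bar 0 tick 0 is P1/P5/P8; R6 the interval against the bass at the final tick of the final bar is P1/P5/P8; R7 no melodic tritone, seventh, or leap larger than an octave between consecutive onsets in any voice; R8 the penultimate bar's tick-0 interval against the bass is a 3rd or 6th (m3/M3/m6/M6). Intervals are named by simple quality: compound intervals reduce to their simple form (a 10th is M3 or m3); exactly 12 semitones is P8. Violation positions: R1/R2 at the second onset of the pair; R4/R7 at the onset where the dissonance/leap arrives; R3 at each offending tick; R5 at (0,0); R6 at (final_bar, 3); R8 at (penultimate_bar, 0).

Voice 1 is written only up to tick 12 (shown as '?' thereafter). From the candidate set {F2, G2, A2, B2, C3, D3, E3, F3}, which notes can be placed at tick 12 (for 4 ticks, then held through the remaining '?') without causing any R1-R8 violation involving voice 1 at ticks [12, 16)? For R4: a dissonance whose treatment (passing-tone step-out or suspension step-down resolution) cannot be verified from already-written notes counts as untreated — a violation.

F2: violates R1,R7
G2: violates R4,R7
A2: violates R2
B2: violates R4,R7
C3: violates R2
D3: legal
E3: violates R2,R4
F3: violates R1,R3

{D3}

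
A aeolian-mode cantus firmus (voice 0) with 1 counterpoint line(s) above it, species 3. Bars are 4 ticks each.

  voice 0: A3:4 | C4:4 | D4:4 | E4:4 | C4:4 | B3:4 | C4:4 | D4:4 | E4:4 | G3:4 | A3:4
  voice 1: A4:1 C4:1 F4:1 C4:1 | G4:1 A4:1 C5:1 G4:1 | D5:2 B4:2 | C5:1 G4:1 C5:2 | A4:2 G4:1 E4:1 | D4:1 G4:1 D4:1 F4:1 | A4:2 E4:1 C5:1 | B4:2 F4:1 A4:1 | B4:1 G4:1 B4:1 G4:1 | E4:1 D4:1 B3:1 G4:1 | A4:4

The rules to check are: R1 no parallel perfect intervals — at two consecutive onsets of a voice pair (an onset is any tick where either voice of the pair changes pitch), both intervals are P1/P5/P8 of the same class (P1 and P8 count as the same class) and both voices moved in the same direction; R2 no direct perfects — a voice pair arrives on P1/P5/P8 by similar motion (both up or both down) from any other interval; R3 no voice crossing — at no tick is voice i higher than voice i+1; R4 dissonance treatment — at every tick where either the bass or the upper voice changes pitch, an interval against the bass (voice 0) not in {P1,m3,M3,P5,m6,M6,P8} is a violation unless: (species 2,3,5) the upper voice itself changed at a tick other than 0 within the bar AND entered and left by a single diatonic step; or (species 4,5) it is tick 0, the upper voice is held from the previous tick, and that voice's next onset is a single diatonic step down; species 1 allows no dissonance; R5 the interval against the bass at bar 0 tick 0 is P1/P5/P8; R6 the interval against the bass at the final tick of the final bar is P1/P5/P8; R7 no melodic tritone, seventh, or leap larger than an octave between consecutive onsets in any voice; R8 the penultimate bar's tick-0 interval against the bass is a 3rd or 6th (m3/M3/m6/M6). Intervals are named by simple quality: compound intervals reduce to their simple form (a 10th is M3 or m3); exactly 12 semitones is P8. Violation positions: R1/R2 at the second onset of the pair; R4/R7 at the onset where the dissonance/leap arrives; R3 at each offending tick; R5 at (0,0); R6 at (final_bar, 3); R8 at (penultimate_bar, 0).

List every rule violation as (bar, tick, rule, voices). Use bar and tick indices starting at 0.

bar 0: v0=A3 v1=A4 downbeat P8
bar 1: v0=C4 v1=G4 downbeat P5
bar 2: v0=D4 v1=D5 downbeat P8
bar 3: v0=E4 v1=C5 downbeat m6
bar 4: v0=C4 v1=A4 downbeat M6
bar 5: v0=B3 v1=D4 downbeat m3
bar 6: v0=C4 v1=A4 downbeat M6
bar 7: v0=D4 v1=B4 downbeat M6
bar 8: v0=E4 v1=B4 downbeat P5
bar 9: v0=G3 v1=E4 downbeat M6
bar 10: v0=A3 v1=A4 downbeat P8
  -> R2 @ bar 1 tick 0 v(0, 1): A3/C4 m3 -> C4/G4 P5 similar
  -> R2 @ bar 2 tick 0 v(0, 1): C4/G4 P5 -> D4/D5 P8 similar
  -> R4 @ bar 5 tick 3 v(0, 1): B3/F4 TT untreated
  -> R7 @ bar 7 tick 2 v(1,): B4->F4 leap 6st
  -> R1 @ bar 8 tick 0 v(0, 1): D4/A4 P5 -> E4/B4 P5 similar
  -> R1 @ bar 10 tick 0 v(0, 1): G3/G4 P8 -> A3/A4 P8 similar

(1, 0, R2, (0, 1))
(2, 0, R2, (0, 1))
(5, 3, R4, (0, 1))
(7, 2, R7, (1,))
(8, 0, R1, (0, 1))
(10, 0, R1, (0, 1))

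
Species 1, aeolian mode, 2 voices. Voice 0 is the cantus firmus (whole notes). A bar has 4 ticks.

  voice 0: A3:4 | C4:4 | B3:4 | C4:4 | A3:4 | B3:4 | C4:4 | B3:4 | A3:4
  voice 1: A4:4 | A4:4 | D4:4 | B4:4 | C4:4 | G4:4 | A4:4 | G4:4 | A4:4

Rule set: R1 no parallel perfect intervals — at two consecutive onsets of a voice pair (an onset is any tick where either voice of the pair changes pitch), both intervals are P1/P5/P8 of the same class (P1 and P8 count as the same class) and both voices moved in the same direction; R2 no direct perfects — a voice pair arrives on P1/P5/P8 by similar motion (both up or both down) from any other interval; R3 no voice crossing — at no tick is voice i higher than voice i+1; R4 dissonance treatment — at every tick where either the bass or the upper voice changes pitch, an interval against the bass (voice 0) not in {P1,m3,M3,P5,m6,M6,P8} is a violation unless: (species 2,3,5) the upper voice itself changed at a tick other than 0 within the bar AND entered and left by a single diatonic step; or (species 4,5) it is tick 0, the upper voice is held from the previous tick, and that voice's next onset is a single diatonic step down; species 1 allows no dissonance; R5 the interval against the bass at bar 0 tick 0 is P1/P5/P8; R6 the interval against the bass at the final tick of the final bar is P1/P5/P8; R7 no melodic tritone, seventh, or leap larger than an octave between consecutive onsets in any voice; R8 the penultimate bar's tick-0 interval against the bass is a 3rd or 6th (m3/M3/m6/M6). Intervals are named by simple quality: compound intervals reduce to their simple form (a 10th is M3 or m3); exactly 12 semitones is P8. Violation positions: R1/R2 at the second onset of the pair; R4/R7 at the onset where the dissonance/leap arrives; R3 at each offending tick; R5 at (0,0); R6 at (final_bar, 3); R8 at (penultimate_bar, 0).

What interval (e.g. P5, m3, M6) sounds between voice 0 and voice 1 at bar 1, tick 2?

voice 0=C4 voice 1=A4 -> M6

M6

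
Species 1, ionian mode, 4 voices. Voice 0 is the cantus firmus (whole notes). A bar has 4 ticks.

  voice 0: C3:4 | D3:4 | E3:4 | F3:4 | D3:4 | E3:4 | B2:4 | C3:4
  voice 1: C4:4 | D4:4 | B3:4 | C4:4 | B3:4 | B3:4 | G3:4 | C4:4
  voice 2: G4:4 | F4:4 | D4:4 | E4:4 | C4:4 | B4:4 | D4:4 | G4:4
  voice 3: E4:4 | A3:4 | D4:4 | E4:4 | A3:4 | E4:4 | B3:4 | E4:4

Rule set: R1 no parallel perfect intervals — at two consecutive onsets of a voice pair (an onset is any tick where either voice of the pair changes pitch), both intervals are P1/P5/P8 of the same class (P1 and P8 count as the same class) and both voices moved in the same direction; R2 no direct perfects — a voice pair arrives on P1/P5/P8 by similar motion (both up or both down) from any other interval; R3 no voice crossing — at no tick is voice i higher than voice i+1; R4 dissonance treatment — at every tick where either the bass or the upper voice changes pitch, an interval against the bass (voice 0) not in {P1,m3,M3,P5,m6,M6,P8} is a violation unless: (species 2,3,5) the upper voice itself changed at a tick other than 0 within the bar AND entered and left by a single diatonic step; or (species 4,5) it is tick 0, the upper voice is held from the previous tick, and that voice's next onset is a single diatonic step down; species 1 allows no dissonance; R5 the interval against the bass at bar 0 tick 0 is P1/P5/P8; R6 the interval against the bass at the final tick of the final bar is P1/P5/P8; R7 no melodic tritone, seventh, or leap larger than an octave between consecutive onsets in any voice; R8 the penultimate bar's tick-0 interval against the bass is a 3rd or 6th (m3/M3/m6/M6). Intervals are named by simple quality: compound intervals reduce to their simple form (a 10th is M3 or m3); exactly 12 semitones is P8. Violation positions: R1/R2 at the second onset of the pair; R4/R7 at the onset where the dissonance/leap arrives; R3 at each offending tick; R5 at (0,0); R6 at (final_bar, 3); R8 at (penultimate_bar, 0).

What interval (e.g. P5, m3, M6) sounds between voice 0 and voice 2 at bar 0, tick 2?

P5

voice 0=C3 voice 2=G4 -> P5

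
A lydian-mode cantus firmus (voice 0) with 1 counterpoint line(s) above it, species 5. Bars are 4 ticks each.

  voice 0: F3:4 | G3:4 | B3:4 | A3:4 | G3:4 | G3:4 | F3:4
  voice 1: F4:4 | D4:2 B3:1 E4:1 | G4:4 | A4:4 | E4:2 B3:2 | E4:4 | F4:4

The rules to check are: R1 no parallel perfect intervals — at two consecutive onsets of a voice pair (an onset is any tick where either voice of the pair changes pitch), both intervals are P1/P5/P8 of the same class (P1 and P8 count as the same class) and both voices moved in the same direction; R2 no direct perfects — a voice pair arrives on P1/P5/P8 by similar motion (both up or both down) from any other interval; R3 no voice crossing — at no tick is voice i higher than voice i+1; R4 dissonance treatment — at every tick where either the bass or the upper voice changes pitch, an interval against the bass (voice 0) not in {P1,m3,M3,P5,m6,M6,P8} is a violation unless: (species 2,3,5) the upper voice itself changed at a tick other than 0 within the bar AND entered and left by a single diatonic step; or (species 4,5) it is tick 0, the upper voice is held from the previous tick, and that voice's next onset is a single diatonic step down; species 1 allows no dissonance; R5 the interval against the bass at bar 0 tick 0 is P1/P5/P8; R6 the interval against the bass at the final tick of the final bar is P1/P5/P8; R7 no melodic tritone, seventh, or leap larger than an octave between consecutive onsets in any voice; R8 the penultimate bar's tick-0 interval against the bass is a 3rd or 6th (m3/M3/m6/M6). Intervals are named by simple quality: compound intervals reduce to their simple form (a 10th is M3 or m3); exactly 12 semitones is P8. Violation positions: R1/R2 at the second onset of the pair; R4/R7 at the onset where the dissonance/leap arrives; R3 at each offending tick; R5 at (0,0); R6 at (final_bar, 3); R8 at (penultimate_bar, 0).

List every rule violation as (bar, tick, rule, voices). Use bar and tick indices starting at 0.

No violations across 7 bars (F3..F3 vs F4..F4).

bar 0: v0=F3 v1=F4 downbeat P8
bar 1: v0=G3 v1=D4 downbeat P5
bar 2: v0=B3 v1=G4 downbeat m6
bar 3: v0=A3 v1=A4 downbeat P8
bar 4: v0=G3 v1=E4 downbeat M6
bar 5: v0=G3 v1=E4 downbeat M6
bar 6: v0=F3 v1=F4 downbeat P8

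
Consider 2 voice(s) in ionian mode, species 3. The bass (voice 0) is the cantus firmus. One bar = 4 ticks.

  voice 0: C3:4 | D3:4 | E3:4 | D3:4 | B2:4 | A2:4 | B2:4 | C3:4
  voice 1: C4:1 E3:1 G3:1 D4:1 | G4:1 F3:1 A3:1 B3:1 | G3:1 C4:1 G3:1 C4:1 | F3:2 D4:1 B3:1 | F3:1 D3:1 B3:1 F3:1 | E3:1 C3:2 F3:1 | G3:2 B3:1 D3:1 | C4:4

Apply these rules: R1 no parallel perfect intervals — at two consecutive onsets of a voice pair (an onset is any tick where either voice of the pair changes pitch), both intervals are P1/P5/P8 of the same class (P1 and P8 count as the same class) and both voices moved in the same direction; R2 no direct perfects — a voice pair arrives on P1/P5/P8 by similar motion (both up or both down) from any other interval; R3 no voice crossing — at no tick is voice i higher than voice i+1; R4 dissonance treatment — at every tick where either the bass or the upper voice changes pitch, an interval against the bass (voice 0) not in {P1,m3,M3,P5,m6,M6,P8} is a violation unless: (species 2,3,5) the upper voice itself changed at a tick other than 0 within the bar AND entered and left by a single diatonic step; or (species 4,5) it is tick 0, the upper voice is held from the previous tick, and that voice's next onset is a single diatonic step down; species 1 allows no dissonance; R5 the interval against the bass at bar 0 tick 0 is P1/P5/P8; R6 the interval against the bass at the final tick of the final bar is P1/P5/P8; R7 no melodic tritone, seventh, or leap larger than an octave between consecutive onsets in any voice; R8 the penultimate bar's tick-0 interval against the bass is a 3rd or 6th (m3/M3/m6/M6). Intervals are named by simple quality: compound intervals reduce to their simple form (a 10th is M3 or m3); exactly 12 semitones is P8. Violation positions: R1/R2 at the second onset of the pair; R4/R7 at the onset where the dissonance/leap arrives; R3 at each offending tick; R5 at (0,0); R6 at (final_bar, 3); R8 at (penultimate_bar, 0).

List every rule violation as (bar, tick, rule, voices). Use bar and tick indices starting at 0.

bar 0: v0=C3 v1=C4 downbeat P8
bar 1: v0=D3 v1=G4 downbeat P4
bar 2: v0=E3 v1=G3 downbeat m3
bar 3: v0=D3 v1=F3 downbeat m3
bar 4: v0=B2 v1=F3 downbeat TT
bar 5: v0=A2 v1=E3 downbeat P5
bar 6: v0=B2 v1=G3 downbeat m6
bar 7: v0=C3 v1=C4 downbeat P8
  -> R4 @ bar 0 tick 3 v(0, 1): C3/D4 M2 untreated
  -> R4 @ bar 1 tick 0 v(0, 1): D3/G4 P4 untreated
  -> R7 @ bar 1 tick 1 v(1,): G4->F3 leap 14st
  -> R4 @ bar 4 tick 0 v(0, 1): B2/F3 TT untreated
  -> R7 @ bar 4 tick 0 v(1,): B3->F3 leap 6st
  -> R4 @ bar 4 tick 3 v(0, 1): B2/F3 TT untreated
  -> R7 @ bar 4 tick 3 v(1,): B3->F3 leap 6st
  -> R2 @ bar 5 tick 0 v(0, 1): B2/F3 TT -> A2/E3 P5 similar
  -> R2 @ bar 7 tick 0 v(0, 1): B2/D3 m3 -> C3/C4 P8 similar
  -> R7 @ bar 7 tick 0 v(1,): D3->C4 leap 10st

(0, 3, R4, (0, 1))
(1, 0, R4, (0, 1))
(1, 1, R7, (1,))
(4, 0, R4, (0, 1))
(4, 0, R7, (1,))
(4, 3, R4, (0, 1))
(4, 3, R7, (1,))
(5, 0, R2, (0, 1))
(7, 0, R2, (0, 1))
(7, 0, R7, (1,))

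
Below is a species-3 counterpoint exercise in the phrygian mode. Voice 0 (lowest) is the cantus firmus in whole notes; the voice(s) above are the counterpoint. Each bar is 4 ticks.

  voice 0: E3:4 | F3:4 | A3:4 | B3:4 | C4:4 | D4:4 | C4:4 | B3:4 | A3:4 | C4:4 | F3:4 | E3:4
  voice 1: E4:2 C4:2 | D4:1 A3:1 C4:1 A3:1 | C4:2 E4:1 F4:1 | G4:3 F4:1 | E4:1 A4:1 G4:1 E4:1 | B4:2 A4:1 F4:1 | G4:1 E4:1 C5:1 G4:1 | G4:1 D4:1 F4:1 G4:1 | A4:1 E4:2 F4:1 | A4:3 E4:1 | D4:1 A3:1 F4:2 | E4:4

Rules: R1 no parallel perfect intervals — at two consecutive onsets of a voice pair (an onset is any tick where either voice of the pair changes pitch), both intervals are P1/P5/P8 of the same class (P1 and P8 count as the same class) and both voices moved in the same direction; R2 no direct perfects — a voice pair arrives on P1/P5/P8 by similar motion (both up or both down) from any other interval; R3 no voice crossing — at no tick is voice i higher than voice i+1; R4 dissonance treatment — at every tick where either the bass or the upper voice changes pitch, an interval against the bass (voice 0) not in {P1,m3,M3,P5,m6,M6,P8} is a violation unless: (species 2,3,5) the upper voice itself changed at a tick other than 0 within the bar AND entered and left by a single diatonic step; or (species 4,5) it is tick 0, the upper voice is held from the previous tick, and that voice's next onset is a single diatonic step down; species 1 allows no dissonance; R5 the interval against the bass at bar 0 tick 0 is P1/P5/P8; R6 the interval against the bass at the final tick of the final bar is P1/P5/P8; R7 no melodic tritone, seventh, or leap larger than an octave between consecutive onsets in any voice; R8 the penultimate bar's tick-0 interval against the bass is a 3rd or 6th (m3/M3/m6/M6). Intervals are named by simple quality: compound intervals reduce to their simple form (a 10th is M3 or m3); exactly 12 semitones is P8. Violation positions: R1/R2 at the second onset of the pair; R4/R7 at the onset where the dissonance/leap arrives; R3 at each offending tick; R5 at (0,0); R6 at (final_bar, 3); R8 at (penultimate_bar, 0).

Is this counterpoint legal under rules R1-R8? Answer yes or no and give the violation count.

bar 0: v0=E3 v1=E4 (P8)
bar 1: v0=F3 v1=D4 (M6)
bar 2: v0=A3 v1=C4 (m3)
bar 3: v0=B3 v1=G4 (m6)
bar 4: v0=C4 v1=E4 (M3)
bar 5: v0=D4 v1=B4 (M6)
bar 6: v0=C4 v1=G4 (P5)
bar 7: v0=B3 v1=G4 (m6)
bar 8: v0=A3 v1=A4 (P8)
bar 9: v0=C4 v1=A4 (M6)
bar 10: v0=F3 v1=D4 (M6)
bar 11: v0=E3 v1=E4 (P8)
  R4 @ bar7.2: B3/F4 TT untreated
  R1 @ bar11.0: F3/F4 P8 -> E3/E4 P8 similar

No (2 violations)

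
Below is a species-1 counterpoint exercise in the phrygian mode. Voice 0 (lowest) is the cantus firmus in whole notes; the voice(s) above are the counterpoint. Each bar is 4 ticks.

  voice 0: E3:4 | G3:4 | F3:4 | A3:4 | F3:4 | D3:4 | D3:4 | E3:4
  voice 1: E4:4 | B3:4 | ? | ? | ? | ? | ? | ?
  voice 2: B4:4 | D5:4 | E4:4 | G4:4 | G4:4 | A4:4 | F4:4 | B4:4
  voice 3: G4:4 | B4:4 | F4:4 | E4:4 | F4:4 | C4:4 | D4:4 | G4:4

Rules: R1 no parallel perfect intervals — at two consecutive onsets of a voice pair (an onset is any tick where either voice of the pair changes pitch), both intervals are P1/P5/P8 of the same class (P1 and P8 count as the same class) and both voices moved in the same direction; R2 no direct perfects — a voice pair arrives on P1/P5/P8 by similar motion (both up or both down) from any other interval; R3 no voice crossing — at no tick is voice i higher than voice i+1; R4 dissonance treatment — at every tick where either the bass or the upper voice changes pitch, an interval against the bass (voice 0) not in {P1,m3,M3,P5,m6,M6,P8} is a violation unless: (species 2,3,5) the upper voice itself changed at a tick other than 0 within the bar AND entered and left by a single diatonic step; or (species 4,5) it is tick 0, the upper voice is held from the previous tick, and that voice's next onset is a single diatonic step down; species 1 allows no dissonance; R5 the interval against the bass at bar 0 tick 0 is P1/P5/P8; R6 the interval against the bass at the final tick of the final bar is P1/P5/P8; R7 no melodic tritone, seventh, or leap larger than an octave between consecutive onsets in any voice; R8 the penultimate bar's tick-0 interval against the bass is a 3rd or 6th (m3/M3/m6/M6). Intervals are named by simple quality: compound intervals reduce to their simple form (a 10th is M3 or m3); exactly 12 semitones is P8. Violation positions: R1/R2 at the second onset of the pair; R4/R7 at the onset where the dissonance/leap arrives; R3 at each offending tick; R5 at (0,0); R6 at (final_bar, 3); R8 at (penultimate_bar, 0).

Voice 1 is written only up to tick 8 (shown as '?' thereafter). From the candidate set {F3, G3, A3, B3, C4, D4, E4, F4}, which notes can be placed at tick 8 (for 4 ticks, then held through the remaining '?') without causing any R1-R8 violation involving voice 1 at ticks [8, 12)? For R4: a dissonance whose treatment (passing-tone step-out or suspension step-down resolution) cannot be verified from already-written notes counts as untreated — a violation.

{C4, D4}

F3: violates R1,R2,R7
G3: violates R4
A3: violates R2
B3: violates R4
C4: legal
D4: legal
E4: violates R4
F4: violates R3,R7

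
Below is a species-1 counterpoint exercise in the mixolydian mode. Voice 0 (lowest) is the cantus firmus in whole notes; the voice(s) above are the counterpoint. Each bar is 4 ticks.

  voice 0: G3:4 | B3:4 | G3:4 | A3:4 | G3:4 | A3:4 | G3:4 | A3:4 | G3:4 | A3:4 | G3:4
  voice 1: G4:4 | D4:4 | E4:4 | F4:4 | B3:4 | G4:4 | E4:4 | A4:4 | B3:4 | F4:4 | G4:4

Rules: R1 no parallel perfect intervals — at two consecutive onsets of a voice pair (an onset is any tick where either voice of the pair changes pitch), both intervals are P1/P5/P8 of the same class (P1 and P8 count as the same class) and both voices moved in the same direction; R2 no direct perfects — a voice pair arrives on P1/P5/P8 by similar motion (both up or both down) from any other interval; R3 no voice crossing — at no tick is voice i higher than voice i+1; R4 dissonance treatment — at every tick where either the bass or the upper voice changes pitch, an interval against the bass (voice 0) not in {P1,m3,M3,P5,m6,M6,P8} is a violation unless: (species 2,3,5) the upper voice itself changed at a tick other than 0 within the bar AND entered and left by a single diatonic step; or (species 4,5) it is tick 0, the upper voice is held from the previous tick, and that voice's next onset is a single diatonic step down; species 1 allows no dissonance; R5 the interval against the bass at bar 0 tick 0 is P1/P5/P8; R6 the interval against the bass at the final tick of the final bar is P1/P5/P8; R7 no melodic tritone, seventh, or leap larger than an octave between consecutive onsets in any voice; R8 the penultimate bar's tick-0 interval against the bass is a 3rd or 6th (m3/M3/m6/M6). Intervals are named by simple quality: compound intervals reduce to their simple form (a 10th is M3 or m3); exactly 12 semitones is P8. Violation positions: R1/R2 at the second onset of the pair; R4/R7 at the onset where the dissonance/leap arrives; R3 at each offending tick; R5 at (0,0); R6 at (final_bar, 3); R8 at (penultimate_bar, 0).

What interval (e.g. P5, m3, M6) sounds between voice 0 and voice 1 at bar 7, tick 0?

P8

voice 0=A3 voice 1=A4 -> P8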